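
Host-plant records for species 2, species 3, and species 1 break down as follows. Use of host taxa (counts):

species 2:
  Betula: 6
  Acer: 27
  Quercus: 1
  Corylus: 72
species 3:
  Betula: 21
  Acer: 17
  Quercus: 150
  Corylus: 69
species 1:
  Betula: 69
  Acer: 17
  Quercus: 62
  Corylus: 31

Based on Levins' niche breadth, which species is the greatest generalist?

species 1

Proportions for species 2 (n=106): 6/106=0.0566, 27/106=0.2547, 1/106=0.0094, 72/106=0.6792
Proportions for species 3 (n=257): 21/257=0.0817, 17/257=0.0661, 150/257=0.5837, 69/257=0.2685
Proportions for species 1 (n=179): 69/179=0.3855, 17/179=0.0950, 62/179=0.3464, 31/179=0.1732
Σp_2ᵢ² = 0.0566² + 0.2547² + 0.0094² + 0.6792² = 0.003204 + 0.064872 + 0.000088 + 0.461313 = 0.529477
B_2 = 1 / 0.529477 = 1.8887
Σp_3ᵢ² = 0.0817² + 0.0661² + 0.5837² + 0.2685² = 0.006675 + 0.004369 + 0.340706 + 0.072092 = 0.423842
B_3 = 1 / 0.423842 = 2.3594
Σp_1ᵢ² = 0.3855² + 0.0950² + 0.3464² + 0.1732² = 0.148610 + 0.009025 + 0.119993 + 0.029998 = 0.307626
B_1 = 1 / 0.307626 = 3.2507
Highest B → broadest niche (most generalist): species 1 (B = 3.25).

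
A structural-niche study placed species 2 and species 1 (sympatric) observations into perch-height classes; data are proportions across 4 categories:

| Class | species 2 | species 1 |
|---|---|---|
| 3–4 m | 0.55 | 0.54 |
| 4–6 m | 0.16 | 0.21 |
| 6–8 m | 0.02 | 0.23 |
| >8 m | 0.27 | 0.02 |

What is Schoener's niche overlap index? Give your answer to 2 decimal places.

0.74

Σ|p₁ᵢ − p₂ᵢ| = 0.01 + 0.05 + 0.21 + 0.25 = 0.52
D = 1 − ½ × 0.52 = 1 − 0.260 = 0.7400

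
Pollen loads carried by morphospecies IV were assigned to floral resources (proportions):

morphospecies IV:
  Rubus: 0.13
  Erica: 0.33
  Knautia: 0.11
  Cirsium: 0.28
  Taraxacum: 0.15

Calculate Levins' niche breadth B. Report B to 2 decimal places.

Σpᵢ² = 0.13² + 0.33² + 0.11² + 0.28² + 0.15² = 0.0169 + 0.1089 + 0.0121 + 0.0784 + 0.0225 = 0.2388
B = 1 / 0.2388 = 4.1876

4.19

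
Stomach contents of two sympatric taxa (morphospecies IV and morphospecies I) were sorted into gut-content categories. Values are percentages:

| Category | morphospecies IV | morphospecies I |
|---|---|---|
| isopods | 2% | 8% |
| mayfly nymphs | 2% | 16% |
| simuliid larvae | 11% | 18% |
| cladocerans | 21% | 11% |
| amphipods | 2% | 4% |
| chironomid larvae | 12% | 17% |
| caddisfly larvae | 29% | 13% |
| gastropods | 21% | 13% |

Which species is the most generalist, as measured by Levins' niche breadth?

Convert percentages to proportions (divide by 100).
Σp_IVᵢ² = 0.02² + 0.02² + 0.11² + 0.21² + 0.02² + 0.12² + 0.29² + 0.21² = 0.0004 + 0.0004 + 0.0121 + 0.0441 + 0.0004 + 0.0144 + 0.0841 + 0.0441 = 0.2000
B_IV = 1 / 0.2000 = 5.0000
Σp_Iᵢ² = 0.08² + 0.16² + 0.18² + 0.11² + 0.04² + 0.17² + 0.13² + 0.13² = 0.0064 + 0.0256 + 0.0324 + 0.0121 + 0.0016 + 0.0289 + 0.0169 + 0.0169 = 0.1408
B_I = 1 / 0.1408 = 7.1023
Highest B → broadest niche (most generalist): morphospecies I (B = 7.10).

morphospecies I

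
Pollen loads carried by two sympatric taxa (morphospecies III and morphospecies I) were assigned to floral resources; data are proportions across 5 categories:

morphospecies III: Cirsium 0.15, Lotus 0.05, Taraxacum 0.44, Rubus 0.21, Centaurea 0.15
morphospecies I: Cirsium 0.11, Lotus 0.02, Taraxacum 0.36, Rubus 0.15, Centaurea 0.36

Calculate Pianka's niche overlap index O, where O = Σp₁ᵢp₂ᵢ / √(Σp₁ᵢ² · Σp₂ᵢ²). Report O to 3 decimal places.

Σ p₁ᵢp₂ᵢ = 0.0165 + 0.0010 + 0.1584 + 0.0315 + 0.0540 = 0.2614
Σp_1ᵢ² = 0.15² + 0.05² + 0.44² + 0.21² + 0.15² = 0.0225 + 0.0025 + 0.1936 + 0.0441 + 0.0225 = 0.2852
Σp_2ᵢ² = 0.11² + 0.02² + 0.36² + 0.15² + 0.36² = 0.0121 + 0.0004 + 0.1296 + 0.0225 + 0.1296 = 0.2942
O = 0.2614 / √(0.2852 × 0.2942) = 0.2614 / 0.289665 = 0.90242

0.902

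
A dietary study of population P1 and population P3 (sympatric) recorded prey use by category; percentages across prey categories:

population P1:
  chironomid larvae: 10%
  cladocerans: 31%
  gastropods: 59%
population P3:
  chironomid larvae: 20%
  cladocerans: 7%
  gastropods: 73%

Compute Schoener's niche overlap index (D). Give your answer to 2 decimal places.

Convert percentages to proportions (divide by 100).
Σ|p₁ᵢ − p₂ᵢ| = 0.10 + 0.24 + 0.14 = 0.48
D = 1 − ½ × 0.48 = 1 − 0.240 = 0.7600

0.76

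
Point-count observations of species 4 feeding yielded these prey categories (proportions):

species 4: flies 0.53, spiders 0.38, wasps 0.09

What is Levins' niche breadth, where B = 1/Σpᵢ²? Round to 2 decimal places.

2.31

Σpᵢ² = 0.53² + 0.38² + 0.09² = 0.2809 + 0.1444 + 0.0081 = 0.4334
B = 1 / 0.4334 = 2.3073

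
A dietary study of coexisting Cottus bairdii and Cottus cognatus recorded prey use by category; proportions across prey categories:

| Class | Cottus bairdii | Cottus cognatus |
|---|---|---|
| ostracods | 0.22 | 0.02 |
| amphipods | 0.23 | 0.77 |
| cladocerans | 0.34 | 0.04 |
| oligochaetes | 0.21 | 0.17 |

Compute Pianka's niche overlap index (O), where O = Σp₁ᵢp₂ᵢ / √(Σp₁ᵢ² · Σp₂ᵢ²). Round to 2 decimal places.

Σ p₁ᵢp₂ᵢ = 0.0044 + 0.1771 + 0.0136 + 0.0357 = 0.2308
Σp_1ᵢ² = 0.22² + 0.23² + 0.34² + 0.21² = 0.0484 + 0.0529 + 0.1156 + 0.0441 = 0.2610
Σp_2ᵢ² = 0.02² + 0.77² + 0.04² + 0.17² = 0.0004 + 0.5929 + 0.0016 + 0.0289 = 0.6238
O = 0.2308 / √(0.2610 × 0.6238) = 0.2308 / 0.40350 = 0.5720

0.57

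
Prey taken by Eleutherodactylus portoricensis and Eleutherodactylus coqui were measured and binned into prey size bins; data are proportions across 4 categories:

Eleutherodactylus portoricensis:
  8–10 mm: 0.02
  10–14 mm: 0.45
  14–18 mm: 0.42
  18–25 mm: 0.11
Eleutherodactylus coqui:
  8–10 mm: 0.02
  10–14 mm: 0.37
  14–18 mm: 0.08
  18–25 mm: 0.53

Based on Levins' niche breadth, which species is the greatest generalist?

Σp_portᵢ² = 0.02² + 0.45² + 0.42² + 0.11² = 0.0004 + 0.2025 + 0.1764 + 0.0121 = 0.3914
B_port = 1 / 0.3914 = 2.5549
Σp_coquᵢ² = 0.02² + 0.37² + 0.08² + 0.53² = 0.0004 + 0.1369 + 0.0064 + 0.2809 = 0.4246
B_coqu = 1 / 0.4246 = 2.3552
Highest B → broadest niche (most generalist): Eleutherodactylus portoricensis (B = 2.55).

Eleutherodactylus portoricensis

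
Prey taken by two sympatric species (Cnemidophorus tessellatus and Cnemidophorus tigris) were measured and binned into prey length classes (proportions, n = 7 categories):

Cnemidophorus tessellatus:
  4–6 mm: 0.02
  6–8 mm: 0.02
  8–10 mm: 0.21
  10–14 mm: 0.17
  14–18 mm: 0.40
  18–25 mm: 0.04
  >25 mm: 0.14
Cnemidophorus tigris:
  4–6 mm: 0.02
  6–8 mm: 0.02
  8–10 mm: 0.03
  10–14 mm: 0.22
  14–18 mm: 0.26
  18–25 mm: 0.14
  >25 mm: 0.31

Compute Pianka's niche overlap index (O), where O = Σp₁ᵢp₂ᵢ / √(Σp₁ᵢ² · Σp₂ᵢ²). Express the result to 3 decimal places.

0.810

Σ p₁ᵢp₂ᵢ = 0.0004 + 0.0004 + 0.0063 + 0.0374 + 0.1040 + 0.0056 + 0.0434 = 0.1975
Σp_1ᵢ² = 0.02² + 0.02² + 0.21² + 0.17² + 0.40² + 0.04² + 0.14² = 0.0004 + 0.0004 + 0.0441 + 0.0289 + 0.1600 + 0.0016 + 0.0196 = 0.2550
Σp_2ᵢ² = 0.02² + 0.02² + 0.03² + 0.22² + 0.26² + 0.14² + 0.31² = 0.0004 + 0.0004 + 0.0009 + 0.0484 + 0.0676 + 0.0196 + 0.0961 = 0.2334
O = 0.1975 / √(0.2550 × 0.2334) = 0.1975 / 0.243961 = 0.80956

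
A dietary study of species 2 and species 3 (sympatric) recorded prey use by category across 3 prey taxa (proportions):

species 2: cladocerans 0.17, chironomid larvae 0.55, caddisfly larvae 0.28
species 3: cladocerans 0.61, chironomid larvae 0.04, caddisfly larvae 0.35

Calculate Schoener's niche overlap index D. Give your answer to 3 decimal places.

Σ|p₁ᵢ − p₂ᵢ| = 0.44 + 0.51 + 0.07 = 1.02
D = 1 − ½ × 1.02 = 1 − 0.510 = 0.49000

0.490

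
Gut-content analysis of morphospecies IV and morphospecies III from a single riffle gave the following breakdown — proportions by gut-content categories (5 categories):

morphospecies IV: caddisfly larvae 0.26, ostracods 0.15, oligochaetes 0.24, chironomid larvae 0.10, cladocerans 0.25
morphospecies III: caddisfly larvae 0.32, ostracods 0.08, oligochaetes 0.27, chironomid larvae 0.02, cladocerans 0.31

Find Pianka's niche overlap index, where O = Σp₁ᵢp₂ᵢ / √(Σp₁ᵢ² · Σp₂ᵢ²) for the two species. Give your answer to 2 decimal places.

Σ p₁ᵢp₂ᵢ = 0.0832 + 0.0120 + 0.0648 + 0.0020 + 0.0775 = 0.2395
Σp_1ᵢ² = 0.26² + 0.15² + 0.24² + 0.10² + 0.25² = 0.0676 + 0.0225 + 0.0576 + 0.0100 + 0.0625 = 0.2202
Σp_2ᵢ² = 0.32² + 0.08² + 0.27² + 0.02² + 0.31² = 0.1024 + 0.0064 + 0.0729 + 0.0004 + 0.0961 = 0.2782
O = 0.2395 / √(0.2202 × 0.2782) = 0.2395 / 0.24751 = 0.9676

0.97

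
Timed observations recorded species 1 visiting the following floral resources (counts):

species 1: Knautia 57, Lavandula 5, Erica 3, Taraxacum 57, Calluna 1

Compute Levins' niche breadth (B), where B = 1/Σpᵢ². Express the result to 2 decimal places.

2.32

Proportions for species 1 (n=123): 57/123=0.4634, 5/123=0.0407, 3/123=0.0244, 57/123=0.4634, 1/123=0.0081
Σpᵢ² = 0.4634² + 0.0407² + 0.0244² + 0.4634² + 0.0081² = 0.214740 + 0.001656 + 0.000595 + 0.214740 + 0.000066 = 0.431797
B = 1 / 0.431797 = 2.3159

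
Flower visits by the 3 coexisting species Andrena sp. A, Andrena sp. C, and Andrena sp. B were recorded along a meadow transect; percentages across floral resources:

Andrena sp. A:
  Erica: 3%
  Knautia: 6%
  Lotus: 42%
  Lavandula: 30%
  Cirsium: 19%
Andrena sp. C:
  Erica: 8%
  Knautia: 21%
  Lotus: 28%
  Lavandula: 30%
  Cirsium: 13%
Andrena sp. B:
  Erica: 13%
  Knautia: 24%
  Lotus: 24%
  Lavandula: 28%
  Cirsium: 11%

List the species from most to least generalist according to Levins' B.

Convert percentages to proportions (divide by 100).
Σp_Aᵢ² = 0.03² + 0.06² + 0.42² + 0.30² + 0.19² = 0.0009 + 0.0036 + 0.1764 + 0.0900 + 0.0361 = 0.3070
B_A = 1 / 0.3070 = 3.2573
Σp_Cᵢ² = 0.08² + 0.21² + 0.28² + 0.30² + 0.13² = 0.0064 + 0.0441 + 0.0784 + 0.0900 + 0.0169 = 0.2358
B_C = 1 / 0.2358 = 4.2409
Σp_Bᵢ² = 0.13² + 0.24² + 0.24² + 0.28² + 0.11² = 0.0169 + 0.0576 + 0.0576 + 0.0784 + 0.0121 = 0.2226
B_B = 1 / 0.2226 = 4.4924
Ranking by B (broadest → narrowest): Andrena sp. B (4.49) > Andrena sp. C (4.24) > Andrena sp. A (3.26)

Andrena sp. B > Andrena sp. C > Andrena sp. A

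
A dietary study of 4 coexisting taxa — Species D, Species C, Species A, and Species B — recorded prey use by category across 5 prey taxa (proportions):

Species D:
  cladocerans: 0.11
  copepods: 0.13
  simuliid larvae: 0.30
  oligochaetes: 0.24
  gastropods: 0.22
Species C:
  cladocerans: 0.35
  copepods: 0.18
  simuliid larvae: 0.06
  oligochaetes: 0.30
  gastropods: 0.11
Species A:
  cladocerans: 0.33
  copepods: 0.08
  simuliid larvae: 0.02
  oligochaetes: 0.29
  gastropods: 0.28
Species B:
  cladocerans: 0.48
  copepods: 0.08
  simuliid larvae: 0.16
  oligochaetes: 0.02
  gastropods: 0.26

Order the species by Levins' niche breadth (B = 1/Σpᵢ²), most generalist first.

Σp_Dᵢ² = 0.11² + 0.13² + 0.30² + 0.24² + 0.22² = 0.0121 + 0.0169 + 0.0900 + 0.0576 + 0.0484 = 0.2250
B_D = 1 / 0.2250 = 4.4444
Σp_Cᵢ² = 0.35² + 0.18² + 0.06² + 0.30² + 0.11² = 0.1225 + 0.0324 + 0.0036 + 0.0900 + 0.0121 = 0.2606
B_C = 1 / 0.2606 = 3.8373
Σp_Aᵢ² = 0.33² + 0.08² + 0.02² + 0.29² + 0.28² = 0.1089 + 0.0064 + 0.0004 + 0.0841 + 0.0784 = 0.2782
B_A = 1 / 0.2782 = 3.5945
Σp_Bᵢ² = 0.48² + 0.08² + 0.16² + 0.02² + 0.26² = 0.2304 + 0.0064 + 0.0256 + 0.0004 + 0.0676 = 0.3304
B_B = 1 / 0.3304 = 3.0266
Ranking by B (broadest → narrowest): Species D (4.44) > Species C (3.84) > Species A (3.59) > Species B (3.03)

Species D > Species C > Species A > Species B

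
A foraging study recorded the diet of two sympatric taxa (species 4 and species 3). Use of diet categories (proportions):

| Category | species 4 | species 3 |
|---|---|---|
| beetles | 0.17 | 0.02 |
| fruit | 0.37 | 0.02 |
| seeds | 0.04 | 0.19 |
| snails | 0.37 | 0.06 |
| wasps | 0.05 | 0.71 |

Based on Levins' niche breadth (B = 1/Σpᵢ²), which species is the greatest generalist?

Σp_4ᵢ² = 0.17² + 0.37² + 0.04² + 0.37² + 0.05² = 0.0289 + 0.1369 + 0.0016 + 0.1369 + 0.0025 = 0.3068
B_4 = 1 / 0.3068 = 3.2595
Σp_3ᵢ² = 0.02² + 0.02² + 0.19² + 0.06² + 0.71² = 0.0004 + 0.0004 + 0.0361 + 0.0036 + 0.5041 = 0.5446
B_3 = 1 / 0.5446 = 1.8362
Highest B → broadest niche (most generalist): species 4 (B = 3.26).

species 4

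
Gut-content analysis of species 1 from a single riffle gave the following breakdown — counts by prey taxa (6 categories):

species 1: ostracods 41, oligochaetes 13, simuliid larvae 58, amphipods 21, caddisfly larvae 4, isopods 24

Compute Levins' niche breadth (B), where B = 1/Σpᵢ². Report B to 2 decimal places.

4.15

Proportions for species 1 (n=161): 41/161=0.2547, 13/161=0.0807, 58/161=0.3602, 21/161=0.1304, 4/161=0.0248, 24/161=0.1491
Σpᵢ² = 0.2547² + 0.0807² + 0.3602² + 0.1304² + 0.0248² + 0.1491² = 0.064872 + 0.006512 + 0.129744 + 0.017004 + 0.000615 + 0.022231 = 0.240978
B = 1 / 0.240978 = 4.1498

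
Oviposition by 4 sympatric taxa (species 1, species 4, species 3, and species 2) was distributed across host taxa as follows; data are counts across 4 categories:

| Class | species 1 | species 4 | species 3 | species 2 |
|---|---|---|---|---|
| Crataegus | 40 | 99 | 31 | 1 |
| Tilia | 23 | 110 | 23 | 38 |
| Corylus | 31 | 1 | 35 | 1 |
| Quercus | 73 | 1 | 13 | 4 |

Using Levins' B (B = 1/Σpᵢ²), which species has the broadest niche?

species 3

Proportions for species 1 (n=167): 40/167=0.2395, 23/167=0.1377, 31/167=0.1856, 73/167=0.4371
Proportions for species 4 (n=211): 99/211=0.4692, 110/211=0.5213, 1/211=0.0047, 1/211=0.0047
Proportions for species 3 (n=102): 31/102=0.3039, 23/102=0.2255, 35/102=0.3431, 13/102=0.1275
Proportions for species 2 (n=44): 1/44=0.0227, 38/44=0.8636, 1/44=0.0227, 4/44=0.0909
Σp_1ᵢ² = 0.2395² + 0.1377² + 0.1856² + 0.4371² = 0.057360 + 0.018961 + 0.034447 + 0.191056 = 0.301824
B_1 = 1 / 0.301824 = 3.3132
Σp_4ᵢ² = 0.4692² + 0.5213² + 0.0047² + 0.0047² = 0.220149 + 0.271754 + 0.000022 + 0.000022 = 0.491947
B_4 = 1 / 0.491947 = 2.0327
Σp_3ᵢ² = 0.3039² + 0.2255² + 0.3431² + 0.1275² = 0.092355 + 0.050850 + 0.117718 + 0.016256 = 0.277179
B_3 = 1 / 0.277179 = 3.6078
Σp_2ᵢ² = 0.0227² + 0.8636² + 0.0227² + 0.0909² = 0.000515 + 0.745805 + 0.000515 + 0.008263 = 0.755098
B_2 = 1 / 0.755098 = 1.3243
Highest B → broadest niche (most generalist): species 3 (B = 3.61).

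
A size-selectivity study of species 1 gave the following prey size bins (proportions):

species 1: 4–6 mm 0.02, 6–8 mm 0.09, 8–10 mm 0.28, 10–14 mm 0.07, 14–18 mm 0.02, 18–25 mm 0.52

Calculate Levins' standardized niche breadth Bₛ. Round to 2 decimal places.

0.35

Σpᵢ² = 0.02² + 0.09² + 0.28² + 0.07² + 0.02² + 0.52² = 0.0004 + 0.0081 + 0.0784 + 0.0049 + 0.0004 + 0.2704 = 0.3626
B = 1 / 0.3626 = 2.7579
Bₛ = (B − 1)/(n − 1) = (2.7579 − 1)/(6 − 1) = 1.7579/5 = 0.3516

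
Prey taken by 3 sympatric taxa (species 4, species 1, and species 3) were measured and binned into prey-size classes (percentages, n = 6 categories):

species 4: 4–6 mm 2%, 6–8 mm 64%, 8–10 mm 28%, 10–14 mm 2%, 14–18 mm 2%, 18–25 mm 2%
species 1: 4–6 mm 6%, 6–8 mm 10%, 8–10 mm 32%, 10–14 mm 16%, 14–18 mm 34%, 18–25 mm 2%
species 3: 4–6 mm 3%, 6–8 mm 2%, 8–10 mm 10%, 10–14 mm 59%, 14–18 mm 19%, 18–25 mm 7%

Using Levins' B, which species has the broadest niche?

species 1

Convert percentages to proportions (divide by 100).
Σp_4ᵢ² = 0.02² + 0.64² + 0.28² + 0.02² + 0.02² + 0.02² = 0.0004 + 0.4096 + 0.0784 + 0.0004 + 0.0004 + 0.0004 = 0.4896
B_4 = 1 / 0.4896 = 2.0425
Σp_1ᵢ² = 0.06² + 0.10² + 0.32² + 0.16² + 0.34² + 0.02² = 0.0036 + 0.0100 + 0.1024 + 0.0256 + 0.1156 + 0.0004 = 0.2576
B_1 = 1 / 0.2576 = 3.8820
Σp_3ᵢ² = 0.03² + 0.02² + 0.10² + 0.59² + 0.19² + 0.07² = 0.0009 + 0.0004 + 0.0100 + 0.3481 + 0.0361 + 0.0049 = 0.4004
B_3 = 1 / 0.4004 = 2.4975
Highest B → broadest niche (most generalist): species 1 (B = 3.88).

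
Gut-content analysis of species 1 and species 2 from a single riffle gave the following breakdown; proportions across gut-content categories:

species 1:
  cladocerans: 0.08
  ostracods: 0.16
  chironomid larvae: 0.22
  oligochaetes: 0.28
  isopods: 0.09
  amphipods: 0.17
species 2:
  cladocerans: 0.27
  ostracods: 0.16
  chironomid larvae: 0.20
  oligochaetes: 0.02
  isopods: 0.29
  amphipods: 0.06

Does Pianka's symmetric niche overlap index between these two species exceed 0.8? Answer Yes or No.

Σ p₁ᵢp₂ᵢ = 0.0216 + 0.0256 + 0.0440 + 0.0056 + 0.0261 + 0.0102 = 0.1331
Σp_1ᵢ² = 0.08² + 0.16² + 0.22² + 0.28² + 0.09² + 0.17² = 0.0064 + 0.0256 + 0.0484 + 0.0784 + 0.0081 + 0.0289 = 0.1958
Σp_2ᵢ² = 0.27² + 0.16² + 0.20² + 0.02² + 0.29² + 0.06² = 0.0729 + 0.0256 + 0.0400 + 0.0004 + 0.0841 + 0.0036 = 0.2266
O = 0.1331 / √(0.1958 × 0.2266) = 0.1331 / 0.21064 = 0.6319
O = 0.6319 < 0.8 → No.

No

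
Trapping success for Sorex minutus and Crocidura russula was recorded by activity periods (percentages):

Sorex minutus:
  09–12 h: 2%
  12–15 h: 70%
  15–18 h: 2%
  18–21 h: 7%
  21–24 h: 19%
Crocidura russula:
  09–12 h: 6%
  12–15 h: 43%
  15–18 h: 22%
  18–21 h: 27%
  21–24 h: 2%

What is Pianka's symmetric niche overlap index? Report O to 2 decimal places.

0.81

Convert percentages to proportions (divide by 100).
Σ p₁ᵢp₂ᵢ = 0.0012 + 0.3010 + 0.0044 + 0.0189 + 0.0038 = 0.3293
Σp_1ᵢ² = 0.02² + 0.70² + 0.02² + 0.07² + 0.19² = 0.0004 + 0.4900 + 0.0004 + 0.0049 + 0.0361 = 0.5318
Σp_2ᵢ² = 0.06² + 0.43² + 0.22² + 0.27² + 0.02² = 0.0036 + 0.1849 + 0.0484 + 0.0729 + 0.0004 = 0.3102
O = 0.3293 / √(0.5318 × 0.3102) = 0.3293 / 0.40616 = 0.8108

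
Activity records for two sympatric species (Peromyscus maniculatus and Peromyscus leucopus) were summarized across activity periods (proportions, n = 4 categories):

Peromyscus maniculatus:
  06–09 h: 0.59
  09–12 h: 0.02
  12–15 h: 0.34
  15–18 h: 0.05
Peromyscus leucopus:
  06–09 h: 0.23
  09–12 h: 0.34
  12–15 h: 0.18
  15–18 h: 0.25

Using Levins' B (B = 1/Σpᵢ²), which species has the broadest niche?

Σp_maniᵢ² = 0.59² + 0.02² + 0.34² + 0.05² = 0.3481 + 0.0004 + 0.1156 + 0.0025 = 0.4666
B_mani = 1 / 0.4666 = 2.1432
Σp_leucᵢ² = 0.23² + 0.34² + 0.18² + 0.25² = 0.0529 + 0.1156 + 0.0324 + 0.0625 = 0.2634
B_leuc = 1 / 0.2634 = 3.7965
Highest B → broadest niche (most generalist): Peromyscus leucopus (B = 3.80).

Peromyscus leucopus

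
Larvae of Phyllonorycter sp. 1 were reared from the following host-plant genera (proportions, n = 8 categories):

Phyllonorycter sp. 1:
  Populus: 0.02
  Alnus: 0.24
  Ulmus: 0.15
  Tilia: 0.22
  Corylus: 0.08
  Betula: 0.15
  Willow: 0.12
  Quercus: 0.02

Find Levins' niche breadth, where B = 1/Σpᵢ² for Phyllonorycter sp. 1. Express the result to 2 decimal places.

5.79

Σpᵢ² = 0.02² + 0.24² + 0.15² + 0.22² + 0.08² + 0.15² + 0.12² + 0.02² = 0.0004 + 0.0576 + 0.0225 + 0.0484 + 0.0064 + 0.0225 + 0.0144 + 0.0004 = 0.1726
B = 1 / 0.1726 = 5.7937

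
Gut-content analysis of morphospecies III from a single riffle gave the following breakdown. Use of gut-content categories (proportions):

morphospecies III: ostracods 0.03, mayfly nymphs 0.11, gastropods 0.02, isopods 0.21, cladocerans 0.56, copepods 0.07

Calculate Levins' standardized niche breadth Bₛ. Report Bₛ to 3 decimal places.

Σpᵢ² = 0.03² + 0.11² + 0.02² + 0.21² + 0.56² + 0.07² = 0.0009 + 0.0121 + 0.0004 + 0.0441 + 0.3136 + 0.0049 = 0.3760
B = 1 / 0.3760 = 2.65957
Bₛ = (B − 1)/(n − 1) = (2.65957 − 1)/(6 − 1) = 1.65957/5 = 0.33191

0.332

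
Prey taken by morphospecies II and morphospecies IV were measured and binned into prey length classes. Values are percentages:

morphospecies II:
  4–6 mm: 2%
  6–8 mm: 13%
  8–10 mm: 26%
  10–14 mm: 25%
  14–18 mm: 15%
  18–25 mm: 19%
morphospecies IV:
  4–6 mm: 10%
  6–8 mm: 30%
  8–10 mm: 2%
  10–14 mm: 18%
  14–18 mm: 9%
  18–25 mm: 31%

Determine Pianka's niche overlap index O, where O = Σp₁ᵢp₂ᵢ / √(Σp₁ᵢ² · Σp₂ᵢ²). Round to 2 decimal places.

Convert percentages to proportions (divide by 100).
Σ p₁ᵢp₂ᵢ = 0.0020 + 0.0390 + 0.0052 + 0.0450 + 0.0135 + 0.0589 = 0.1636
Σp_1ᵢ² = 0.02² + 0.13² + 0.26² + 0.25² + 0.15² + 0.19² = 0.0004 + 0.0169 + 0.0676 + 0.0625 + 0.0225 + 0.0361 = 0.2060
Σp_2ᵢ² = 0.10² + 0.30² + 0.02² + 0.18² + 0.09² + 0.31² = 0.0100 + 0.0900 + 0.0004 + 0.0324 + 0.0081 + 0.0961 = 0.2370
O = 0.1636 / √(0.2060 × 0.2370) = 0.1636 / 0.22096 = 0.7404

0.74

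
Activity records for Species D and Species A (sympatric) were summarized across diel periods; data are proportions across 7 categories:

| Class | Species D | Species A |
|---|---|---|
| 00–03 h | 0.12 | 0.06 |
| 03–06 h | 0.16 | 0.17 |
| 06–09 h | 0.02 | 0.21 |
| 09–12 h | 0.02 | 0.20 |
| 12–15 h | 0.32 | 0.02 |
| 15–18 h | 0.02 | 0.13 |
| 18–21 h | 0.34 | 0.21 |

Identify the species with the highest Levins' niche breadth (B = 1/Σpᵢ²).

Species A

Σp_Dᵢ² = 0.12² + 0.16² + 0.02² + 0.02² + 0.32² + 0.02² + 0.34² = 0.0144 + 0.0256 + 0.0004 + 0.0004 + 0.1024 + 0.0004 + 0.1156 = 0.2592
B_D = 1 / 0.2592 = 3.8580
Σp_Aᵢ² = 0.06² + 0.17² + 0.21² + 0.20² + 0.02² + 0.13² + 0.21² = 0.0036 + 0.0289 + 0.0441 + 0.0400 + 0.0004 + 0.0169 + 0.0441 = 0.1780
B_A = 1 / 0.1780 = 5.6180
Highest B → broadest niche (most generalist): Species A (B = 5.62).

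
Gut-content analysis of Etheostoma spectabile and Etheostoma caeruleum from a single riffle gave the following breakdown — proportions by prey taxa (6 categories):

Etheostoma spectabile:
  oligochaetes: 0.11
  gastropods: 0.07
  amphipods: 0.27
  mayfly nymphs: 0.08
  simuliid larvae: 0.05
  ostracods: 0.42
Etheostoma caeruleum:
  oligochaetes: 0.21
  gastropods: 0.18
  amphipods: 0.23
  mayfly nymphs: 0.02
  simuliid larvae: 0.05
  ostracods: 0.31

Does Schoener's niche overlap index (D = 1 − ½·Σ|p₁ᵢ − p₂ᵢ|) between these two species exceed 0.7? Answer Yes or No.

Σ|p₁ᵢ − p₂ᵢ| = 0.10 + 0.11 + 0.04 + 0.06 + 0.00 + 0.11 = 0.42
D = 1 − ½ × 0.42 = 1 − 0.210 = 0.7900
D = 0.7900 > 0.7 → Yes.

Yes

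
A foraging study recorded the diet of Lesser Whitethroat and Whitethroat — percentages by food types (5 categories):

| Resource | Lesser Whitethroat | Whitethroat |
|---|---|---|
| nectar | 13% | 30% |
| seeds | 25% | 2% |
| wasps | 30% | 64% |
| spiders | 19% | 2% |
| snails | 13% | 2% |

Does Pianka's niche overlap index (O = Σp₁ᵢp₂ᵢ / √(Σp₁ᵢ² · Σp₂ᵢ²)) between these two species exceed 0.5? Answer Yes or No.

Yes

Convert percentages to proportions (divide by 100).
Σ p₁ᵢp₂ᵢ = 0.0390 + 0.0050 + 0.1920 + 0.0038 + 0.0026 = 0.2424
Σp_1ᵢ² = 0.13² + 0.25² + 0.30² + 0.19² + 0.13² = 0.0169 + 0.0625 + 0.0900 + 0.0361 + 0.0169 = 0.2224
Σp_2ᵢ² = 0.30² + 0.02² + 0.64² + 0.02² + 0.02² = 0.0900 + 0.0004 + 0.4096 + 0.0004 + 0.0004 = 0.5008
O = 0.2424 / √(0.2224 × 0.5008) = 0.2424 / 0.33373 = 0.7263
O = 0.7263 > 0.5 → Yes.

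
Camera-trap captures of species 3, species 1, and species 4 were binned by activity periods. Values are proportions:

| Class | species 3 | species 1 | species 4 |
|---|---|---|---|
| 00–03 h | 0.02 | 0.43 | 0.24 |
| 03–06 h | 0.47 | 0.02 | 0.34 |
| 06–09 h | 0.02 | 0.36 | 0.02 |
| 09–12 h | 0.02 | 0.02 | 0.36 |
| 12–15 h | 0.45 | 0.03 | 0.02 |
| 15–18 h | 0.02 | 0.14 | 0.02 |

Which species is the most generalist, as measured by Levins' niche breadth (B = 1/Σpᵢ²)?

Σp_3ᵢ² = 0.02² + 0.47² + 0.02² + 0.02² + 0.45² + 0.02² = 0.0004 + 0.2209 + 0.0004 + 0.0004 + 0.2025 + 0.0004 = 0.4250
B_3 = 1 / 0.4250 = 2.3529
Σp_1ᵢ² = 0.43² + 0.02² + 0.36² + 0.02² + 0.03² + 0.14² = 0.1849 + 0.0004 + 0.1296 + 0.0004 + 0.0009 + 0.0196 = 0.3358
B_1 = 1 / 0.3358 = 2.9780
Σp_4ᵢ² = 0.24² + 0.34² + 0.02² + 0.36² + 0.02² + 0.02² = 0.0576 + 0.1156 + 0.0004 + 0.1296 + 0.0004 + 0.0004 = 0.3040
B_4 = 1 / 0.3040 = 3.2895
Highest B → broadest niche (most generalist): species 4 (B = 3.29).

species 4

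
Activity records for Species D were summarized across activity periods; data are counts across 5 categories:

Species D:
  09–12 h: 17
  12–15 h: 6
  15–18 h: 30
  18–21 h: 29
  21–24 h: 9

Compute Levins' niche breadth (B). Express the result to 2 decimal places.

Proportions for Species D (n=91): 17/91=0.1868, 6/91=0.0659, 30/91=0.3297, 29/91=0.3187, 9/91=0.0989
Σpᵢ² = 0.1868² + 0.0659² + 0.3297² + 0.3187² + 0.0989² = 0.034894 + 0.004343 + 0.108702 + 0.101570 + 0.009781 = 0.259290
B = 1 / 0.259290 = 3.8567

3.86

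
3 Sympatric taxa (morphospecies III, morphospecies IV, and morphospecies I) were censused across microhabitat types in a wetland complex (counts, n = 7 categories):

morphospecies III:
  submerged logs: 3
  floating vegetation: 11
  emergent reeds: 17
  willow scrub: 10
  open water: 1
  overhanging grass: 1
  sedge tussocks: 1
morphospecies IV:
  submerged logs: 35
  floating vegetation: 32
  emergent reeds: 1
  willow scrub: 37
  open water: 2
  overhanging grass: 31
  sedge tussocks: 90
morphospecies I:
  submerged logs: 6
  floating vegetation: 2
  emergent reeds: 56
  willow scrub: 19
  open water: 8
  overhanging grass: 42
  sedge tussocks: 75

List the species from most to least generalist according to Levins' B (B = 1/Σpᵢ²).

Proportions for morphospecies III (n=44): 3/44=0.0682, 11/44=0.2500, 17/44=0.3864, 10/44=0.2273, 1/44=0.0227, 1/44=0.0227, 1/44=0.0227
Proportions for morphospecies IV (n=228): 35/228=0.1535, 32/228=0.1404, 1/228=0.0044, 37/228=0.1623, 2/228=0.0088, 31/228=0.1360, 90/228=0.3947
Proportions for morphospecies I (n=208): 6/208=0.0288, 2/208=0.0096, 56/208=0.2692, 19/208=0.0913, 8/208=0.0385, 42/208=0.2019, 75/208=0.3606
Σp_IIIᵢ² = 0.0682² + 0.2500² + 0.3864² + 0.2273² + 0.0227² + 0.0227² + 0.0227² = 0.004651 + 0.062500 + 0.149305 + 0.051665 + 0.000515 + 0.000515 + 0.000515 = 0.269666
B_III = 1 / 0.269666 = 3.7083
Σp_IVᵢ² = 0.1535² + 0.1404² + 0.0044² + 0.1623² + 0.0088² + 0.1360² + 0.3947² = 0.023562 + 0.019712 + 0.000019 + 0.026341 + 0.000077 + 0.018496 + 0.155788 = 0.243995
B_IV = 1 / 0.243995 = 4.0984
Σp_Iᵢ² = 0.0288² + 0.0096² + 0.2692² + 0.0913² + 0.0385² + 0.2019² + 0.3606² = 0.000829 + 0.000092 + 0.072469 + 0.008336 + 0.001482 + 0.040764 + 0.130032 = 0.254004
B_I = 1 / 0.254004 = 3.9369
Ranking by B (broadest → narrowest): morphospecies IV (4.10) > morphospecies I (3.94) > morphospecies III (3.71)

morphospecies IV > morphospecies I > morphospecies III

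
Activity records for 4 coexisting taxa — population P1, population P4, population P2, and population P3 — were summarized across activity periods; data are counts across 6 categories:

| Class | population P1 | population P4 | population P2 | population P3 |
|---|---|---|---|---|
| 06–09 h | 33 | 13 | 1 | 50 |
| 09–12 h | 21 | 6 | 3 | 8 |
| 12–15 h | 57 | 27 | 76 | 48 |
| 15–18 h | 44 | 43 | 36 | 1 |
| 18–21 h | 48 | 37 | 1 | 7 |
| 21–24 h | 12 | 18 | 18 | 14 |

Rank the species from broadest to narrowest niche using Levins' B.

population P1 > population P4 > population P3 > population P2

Proportions for population P1 (n=215): 33/215=0.1535, 21/215=0.0977, 57/215=0.2651, 44/215=0.2047, 48/215=0.2233, 12/215=0.0558
Proportions for population P4 (n=144): 13/144=0.0903, 6/144=0.0417, 27/144=0.1875, 43/144=0.2986, 37/144=0.2569, 18/144=0.1250
Proportions for population P2 (n=135): 1/135=0.0074, 3/135=0.0222, 76/135=0.5630, 36/135=0.2667, 1/135=0.0074, 18/135=0.1333
Proportions for population P3 (n=128): 50/128=0.3906, 8/128=0.0625, 48/128=0.3750, 1/128=0.0078, 7/128=0.0547, 14/128=0.1094
Σp_P1ᵢ² = 0.1535² + 0.0977² + 0.2651² + 0.2047² + 0.2233² + 0.0558² = 0.023562 + 0.009545 + 0.070278 + 0.041902 + 0.049863 + 0.003114 = 0.198264
B_P1 = 1 / 0.198264 = 5.0438
Σp_P4ᵢ² = 0.0903² + 0.0417² + 0.1875² + 0.2986² + 0.2569² + 0.1250² = 0.008154 + 0.001739 + 0.035156 + 0.089162 + 0.065998 + 0.015625 = 0.215834
B_P4 = 1 / 0.215834 = 4.6332
Σp_P2ᵢ² = 0.0074² + 0.0222² + 0.5630² + 0.2667² + 0.0074² + 0.1333² = 0.000055 + 0.000493 + 0.316969 + 0.071129 + 0.000055 + 0.017769 = 0.406470
B_P2 = 1 / 0.406470 = 2.4602
Σp_P3ᵢ² = 0.3906² + 0.0625² + 0.3750² + 0.0078² + 0.0547² + 0.1094² = 0.152568 + 0.003906 + 0.140625 + 0.000061 + 0.002992 + 0.011968 = 0.312120
B_P3 = 1 / 0.312120 = 3.2039
Ranking by B (broadest → narrowest): population P1 (5.04) > population P4 (4.63) > population P3 (3.20) > population P2 (2.46)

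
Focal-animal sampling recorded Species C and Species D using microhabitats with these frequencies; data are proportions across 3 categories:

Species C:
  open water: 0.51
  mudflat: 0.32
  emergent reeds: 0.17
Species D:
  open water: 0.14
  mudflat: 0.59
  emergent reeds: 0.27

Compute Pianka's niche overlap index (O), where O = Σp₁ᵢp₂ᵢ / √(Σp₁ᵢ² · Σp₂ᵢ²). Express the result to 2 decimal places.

0.74

Σ p₁ᵢp₂ᵢ = 0.0714 + 0.1888 + 0.0459 = 0.3061
Σp_1ᵢ² = 0.51² + 0.32² + 0.17² = 0.2601 + 0.1024 + 0.0289 = 0.3914
Σp_2ᵢ² = 0.14² + 0.59² + 0.27² = 0.0196 + 0.3481 + 0.0729 = 0.4406
O = 0.3061 / √(0.3914 × 0.4406) = 0.3061 / 0.41527 = 0.7371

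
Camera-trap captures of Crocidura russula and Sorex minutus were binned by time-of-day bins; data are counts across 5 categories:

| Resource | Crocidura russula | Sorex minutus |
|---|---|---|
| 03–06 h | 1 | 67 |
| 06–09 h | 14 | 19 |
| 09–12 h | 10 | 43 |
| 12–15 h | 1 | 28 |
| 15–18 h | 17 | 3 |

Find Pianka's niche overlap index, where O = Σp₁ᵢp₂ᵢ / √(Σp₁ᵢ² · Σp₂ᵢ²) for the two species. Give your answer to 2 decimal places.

0.40

Proportions for Crocidura russula (n=43): 1/43=0.0233, 14/43=0.3256, 10/43=0.2326, 1/43=0.0233, 17/43=0.3953
Proportions for Sorex minutus (n=160): 67/160=0.4188, 19/160=0.1188, 43/160=0.2688, 28/160=0.1750, 3/160=0.0188
Σ p₁ᵢp₂ᵢ = 0.009758 + 0.038681 + 0.062523 + 0.004078 + 0.007432 = 0.122472
Σp_1ᵢ² = 0.0233² + 0.3256² + 0.2326² + 0.0233² + 0.3953² = 0.000543 + 0.106015 + 0.054103 + 0.000543 + 0.156262 = 0.317466
Σp_2ᵢ² = 0.4188² + 0.1188² + 0.2688² + 0.1750² + 0.0188² = 0.175393 + 0.014113 + 0.072253 + 0.030625 + 0.000353 = 0.292737
O = 0.122472 / √(0.317466 × 0.292737) = 0.122472 / 0.3048509 = 0.4017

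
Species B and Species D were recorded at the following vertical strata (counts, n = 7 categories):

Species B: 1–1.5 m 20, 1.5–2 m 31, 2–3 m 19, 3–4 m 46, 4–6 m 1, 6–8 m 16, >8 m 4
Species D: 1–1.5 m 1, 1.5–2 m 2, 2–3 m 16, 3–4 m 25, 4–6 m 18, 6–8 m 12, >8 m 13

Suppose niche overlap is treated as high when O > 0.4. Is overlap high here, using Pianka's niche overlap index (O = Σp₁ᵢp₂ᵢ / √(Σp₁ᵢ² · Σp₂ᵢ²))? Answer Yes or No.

Proportions for Species B (n=137): 20/137=0.1460, 31/137=0.2263, 19/137=0.1387, 46/137=0.3358, 1/137=0.0073, 16/137=0.1168, 4/137=0.0292
Proportions for Species D (n=87): 1/87=0.0115, 2/87=0.0230, 16/87=0.1839, 25/87=0.2874, 18/87=0.2069, 12/87=0.1379, 13/87=0.1494
Σ p₁ᵢp₂ᵢ = 0.001679 + 0.005205 + 0.025507 + 0.096509 + 0.001510 + 0.016107 + 0.004362 = 0.150879
Σp_1ᵢ² = 0.1460² + 0.2263² + 0.1387² + 0.3358² + 0.0073² + 0.1168² + 0.0292² = 0.021316 + 0.051212 + 0.019238 + 0.112762 + 0.000053 + 0.013642 + 0.000853 = 0.219076
Σp_2ᵢ² = 0.0115² + 0.0230² + 0.1839² + 0.2874² + 0.2069² + 0.1379² + 0.1494² = 0.000132 + 0.000529 + 0.033819 + 0.082599 + 0.042808 + 0.019016 + 0.022320 = 0.201223
O = 0.150879 / √(0.219076 × 0.201223) = 0.150879 / 0.2099598 = 0.7186
O = 0.7186 > 0.4 → Yes.

Yes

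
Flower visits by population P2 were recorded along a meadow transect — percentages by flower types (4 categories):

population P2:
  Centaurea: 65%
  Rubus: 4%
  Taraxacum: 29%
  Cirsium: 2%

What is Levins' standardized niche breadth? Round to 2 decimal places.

Convert percentages to proportions (divide by 100).
Σpᵢ² = 0.65² + 0.04² + 0.29² + 0.02² = 0.4225 + 0.0016 + 0.0841 + 0.0004 = 0.5086
B = 1 / 0.5086 = 1.9662
Bₛ = (B − 1)/(n − 1) = (1.9662 − 1)/(4 − 1) = 0.9662/3 = 0.3221

0.32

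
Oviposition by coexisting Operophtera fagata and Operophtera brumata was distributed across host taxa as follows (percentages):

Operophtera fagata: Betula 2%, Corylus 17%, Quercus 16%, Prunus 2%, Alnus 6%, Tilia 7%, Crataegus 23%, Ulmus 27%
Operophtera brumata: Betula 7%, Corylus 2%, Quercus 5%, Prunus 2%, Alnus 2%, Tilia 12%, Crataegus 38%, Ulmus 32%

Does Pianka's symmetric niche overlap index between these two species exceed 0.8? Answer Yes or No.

Convert percentages to proportions (divide by 100).
Σ p₁ᵢp₂ᵢ = 0.0014 + 0.0034 + 0.0080 + 0.0004 + 0.0012 + 0.0084 + 0.0874 + 0.0864 = 0.1966
Σp_1ᵢ² = 0.02² + 0.17² + 0.16² + 0.02² + 0.06² + 0.07² + 0.23² + 0.27² = 0.0004 + 0.0289 + 0.0256 + 0.0004 + 0.0036 + 0.0049 + 0.0529 + 0.0729 = 0.1896
Σp_2ᵢ² = 0.07² + 0.02² + 0.05² + 0.02² + 0.02² + 0.12² + 0.38² + 0.32² = 0.0049 + 0.0004 + 0.0025 + 0.0004 + 0.0004 + 0.0144 + 0.1444 + 0.1024 = 0.2698
O = 0.1966 / √(0.1896 × 0.2698) = 0.1966 / 0.22617 = 0.8693
O = 0.8693 > 0.8 → Yes.

Yes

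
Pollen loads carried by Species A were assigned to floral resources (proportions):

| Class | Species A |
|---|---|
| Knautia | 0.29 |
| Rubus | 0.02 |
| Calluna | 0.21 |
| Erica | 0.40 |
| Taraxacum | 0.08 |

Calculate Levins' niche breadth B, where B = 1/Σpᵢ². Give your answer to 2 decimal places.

Σpᵢ² = 0.29² + 0.02² + 0.21² + 0.40² + 0.08² = 0.0841 + 0.0004 + 0.0441 + 0.1600 + 0.0064 = 0.2950
B = 1 / 0.2950 = 3.3898

3.39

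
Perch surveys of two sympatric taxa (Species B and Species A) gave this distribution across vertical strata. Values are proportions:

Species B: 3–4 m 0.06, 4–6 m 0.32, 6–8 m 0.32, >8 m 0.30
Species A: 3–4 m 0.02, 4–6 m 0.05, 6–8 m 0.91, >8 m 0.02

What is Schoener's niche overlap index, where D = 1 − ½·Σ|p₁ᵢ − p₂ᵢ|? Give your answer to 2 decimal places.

0.41

Σ|p₁ᵢ − p₂ᵢ| = 0.04 + 0.27 + 0.59 + 0.28 = 1.18
D = 1 − ½ × 1.18 = 1 − 0.590 = 0.4100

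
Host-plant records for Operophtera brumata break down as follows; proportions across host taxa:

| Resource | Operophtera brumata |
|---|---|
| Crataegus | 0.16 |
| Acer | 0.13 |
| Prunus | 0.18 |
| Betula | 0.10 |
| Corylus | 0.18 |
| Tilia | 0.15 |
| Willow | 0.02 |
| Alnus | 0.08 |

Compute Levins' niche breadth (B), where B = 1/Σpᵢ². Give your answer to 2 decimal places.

6.82

Σpᵢ² = 0.16² + 0.13² + 0.18² + 0.10² + 0.18² + 0.15² + 0.02² + 0.08² = 0.0256 + 0.0169 + 0.0324 + 0.0100 + 0.0324 + 0.0225 + 0.0004 + 0.0064 = 0.1466
B = 1 / 0.1466 = 6.8213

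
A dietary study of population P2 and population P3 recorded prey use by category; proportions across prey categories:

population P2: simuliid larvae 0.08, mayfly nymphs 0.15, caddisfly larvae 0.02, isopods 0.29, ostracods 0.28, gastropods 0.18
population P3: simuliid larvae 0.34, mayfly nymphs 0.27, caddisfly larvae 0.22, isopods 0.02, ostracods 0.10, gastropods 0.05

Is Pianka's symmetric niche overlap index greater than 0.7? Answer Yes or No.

No

Σ p₁ᵢp₂ᵢ = 0.0272 + 0.0405 + 0.0044 + 0.0058 + 0.0280 + 0.0090 = 0.1149
Σp_1ᵢ² = 0.08² + 0.15² + 0.02² + 0.29² + 0.28² + 0.18² = 0.0064 + 0.0225 + 0.0004 + 0.0841 + 0.0784 + 0.0324 = 0.2242
Σp_2ᵢ² = 0.34² + 0.27² + 0.22² + 0.02² + 0.10² + 0.05² = 0.1156 + 0.0729 + 0.0484 + 0.0004 + 0.0100 + 0.0025 = 0.2498
O = 0.1149 / √(0.2242 × 0.2498) = 0.1149 / 0.23665 = 0.4855
O = 0.4855 < 0.7 → No.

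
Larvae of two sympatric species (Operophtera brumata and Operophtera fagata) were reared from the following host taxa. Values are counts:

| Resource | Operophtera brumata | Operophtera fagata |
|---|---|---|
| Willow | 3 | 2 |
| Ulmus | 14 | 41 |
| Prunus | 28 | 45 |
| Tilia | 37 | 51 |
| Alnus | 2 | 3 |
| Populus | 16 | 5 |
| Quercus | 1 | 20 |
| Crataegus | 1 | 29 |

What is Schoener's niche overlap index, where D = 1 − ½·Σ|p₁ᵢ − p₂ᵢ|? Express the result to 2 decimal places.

0.70

Proportions for Operophtera brumata (n=102): 3/102=0.0294, 14/102=0.1373, 28/102=0.2745, 37/102=0.3627, 2/102=0.0196, 16/102=0.1569, 1/102=0.0098, 1/102=0.0098
Proportions for Operophtera fagata (n=196): 2/196=0.0102, 41/196=0.2092, 45/196=0.2296, 51/196=0.2602, 3/196=0.0153, 5/196=0.0255, 20/196=0.1020, 29/196=0.1480
Σ|p₁ᵢ − p₂ᵢ| = 0.0192 + 0.0719 + 0.0449 + 0.1025 + 0.0043 + 0.1314 + 0.0922 + 0.1382 = 0.6046
D = 1 − ½ × 0.6046 = 1 − 0.30230 = 0.69770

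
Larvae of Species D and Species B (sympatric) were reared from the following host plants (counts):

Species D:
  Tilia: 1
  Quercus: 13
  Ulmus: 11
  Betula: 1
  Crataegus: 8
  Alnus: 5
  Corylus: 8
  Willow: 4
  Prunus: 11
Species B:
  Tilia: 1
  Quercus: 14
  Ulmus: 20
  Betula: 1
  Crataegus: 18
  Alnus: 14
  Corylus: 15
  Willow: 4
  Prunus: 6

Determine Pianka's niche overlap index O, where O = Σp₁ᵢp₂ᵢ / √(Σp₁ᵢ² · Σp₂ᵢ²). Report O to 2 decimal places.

0.91

Proportions for Species D (n=62): 1/62=0.0161, 13/62=0.2097, 11/62=0.1774, 1/62=0.0161, 8/62=0.1290, 5/62=0.0806, 8/62=0.1290, 4/62=0.0645, 11/62=0.1774
Proportions for Species B (n=93): 1/93=0.0108, 14/93=0.1505, 20/93=0.2151, 1/93=0.0108, 18/93=0.1935, 14/93=0.1505, 15/93=0.1613, 4/93=0.0430, 6/93=0.0645
Σ p₁ᵢp₂ᵢ = 0.000174 + 0.031560 + 0.038159 + 0.000174 + 0.024962 + 0.012130 + 0.020808 + 0.002774 + 0.011442 = 0.142183
Σp_1ᵢ² = 0.0161² + 0.2097² + 0.1774² + 0.0161² + 0.1290² + 0.0806² + 0.1290² + 0.0645² + 0.1774² = 0.000259 + 0.043974 + 0.031471 + 0.000259 + 0.016641 + 0.006496 + 0.016641 + 0.004160 + 0.031471 = 0.151372
Σp_2ᵢ² = 0.0108² + 0.1505² + 0.2151² + 0.0108² + 0.1935² + 0.1505² + 0.1613² + 0.0430² + 0.0645² = 0.000117 + 0.022650 + 0.046268 + 0.000117 + 0.037442 + 0.022650 + 0.026018 + 0.001849 + 0.004160 = 0.161271
O = 0.142183 / √(0.151372 × 0.161271) = 0.142183 / 0.1562431 = 0.9100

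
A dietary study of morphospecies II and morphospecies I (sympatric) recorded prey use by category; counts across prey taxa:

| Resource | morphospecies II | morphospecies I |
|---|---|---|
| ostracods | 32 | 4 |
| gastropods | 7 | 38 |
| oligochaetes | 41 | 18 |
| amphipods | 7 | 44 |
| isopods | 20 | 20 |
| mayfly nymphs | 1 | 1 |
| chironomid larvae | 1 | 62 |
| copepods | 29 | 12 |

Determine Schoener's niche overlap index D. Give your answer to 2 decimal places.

Proportions for morphospecies II (n=138): 32/138=0.2319, 7/138=0.0507, 41/138=0.2971, 7/138=0.0507, 20/138=0.1449, 1/138=0.0072, 1/138=0.0072, 29/138=0.2101
Proportions for morphospecies I (n=199): 4/199=0.0201, 38/199=0.1910, 18/199=0.0905, 44/199=0.2211, 20/199=0.1005, 1/199=0.0050, 62/199=0.3116, 12/199=0.0603
Σ|p₁ᵢ − p₂ᵢ| = 0.2118 + 0.1403 + 0.2066 + 0.1704 + 0.0444 + 0.0022 + 0.3044 + 0.1498 = 1.2299
D = 1 − ½ × 1.2299 = 1 − 0.61495 = 0.38505

0.39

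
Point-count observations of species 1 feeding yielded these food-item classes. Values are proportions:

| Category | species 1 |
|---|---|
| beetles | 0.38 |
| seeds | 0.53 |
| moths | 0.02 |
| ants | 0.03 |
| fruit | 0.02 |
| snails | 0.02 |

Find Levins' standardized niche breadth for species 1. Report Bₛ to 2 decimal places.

0.27

Σpᵢ² = 0.38² + 0.53² + 0.02² + 0.03² + 0.02² + 0.02² = 0.1444 + 0.2809 + 0.0004 + 0.0009 + 0.0004 + 0.0004 = 0.4274
B = 1 / 0.4274 = 2.3397
Bₛ = (B − 1)/(n − 1) = (2.3397 − 1)/(6 − 1) = 1.3397/5 = 0.2679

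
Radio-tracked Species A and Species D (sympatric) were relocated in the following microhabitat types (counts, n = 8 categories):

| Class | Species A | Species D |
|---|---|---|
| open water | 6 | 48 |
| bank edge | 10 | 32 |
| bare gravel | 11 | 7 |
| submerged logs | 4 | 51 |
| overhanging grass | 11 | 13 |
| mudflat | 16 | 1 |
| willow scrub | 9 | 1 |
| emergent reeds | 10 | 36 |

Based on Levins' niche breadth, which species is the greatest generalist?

Proportions for Species A (n=77): 6/77=0.0779, 10/77=0.1299, 11/77=0.1429, 4/77=0.0519, 11/77=0.1429, 16/77=0.2078, 9/77=0.1169, 10/77=0.1299
Proportions for Species D (n=189): 48/189=0.2540, 32/189=0.1693, 7/189=0.0370, 51/189=0.2698, 13/189=0.0688, 1/189=0.0053, 1/189=0.0053, 36/189=0.1905
Σp_Aᵢ² = 0.0779² + 0.1299² + 0.1429² + 0.0519² + 0.1429² + 0.2078² + 0.1169² + 0.1299² = 0.006068 + 0.016874 + 0.020420 + 0.002694 + 0.020420 + 0.043181 + 0.013666 + 0.016874 = 0.140197
B_A = 1 / 0.140197 = 7.1328
Σp_Dᵢ² = 0.2540² + 0.1693² + 0.0370² + 0.2698² + 0.0688² + 0.0053² + 0.0053² + 0.1905² = 0.064516 + 0.028662 + 0.001369 + 0.072792 + 0.004733 + 0.000028 + 0.000028 + 0.036290 = 0.208418
B_D = 1 / 0.208418 = 4.7981
Highest B → broadest niche (most generalist): Species A (B = 7.13).

Species A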